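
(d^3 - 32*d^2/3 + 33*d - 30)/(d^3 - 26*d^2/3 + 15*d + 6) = (3*d - 5)/(3*d + 1)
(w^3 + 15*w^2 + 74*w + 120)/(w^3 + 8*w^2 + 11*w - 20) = (w + 6)/(w - 1)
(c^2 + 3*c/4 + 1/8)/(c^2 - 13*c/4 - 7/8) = (2*c + 1)/(2*c - 7)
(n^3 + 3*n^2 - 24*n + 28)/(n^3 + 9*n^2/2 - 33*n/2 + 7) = 2*(n - 2)/(2*n - 1)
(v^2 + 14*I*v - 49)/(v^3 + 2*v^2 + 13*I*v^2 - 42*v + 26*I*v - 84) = (v + 7*I)/(v^2 + v*(2 + 6*I) + 12*I)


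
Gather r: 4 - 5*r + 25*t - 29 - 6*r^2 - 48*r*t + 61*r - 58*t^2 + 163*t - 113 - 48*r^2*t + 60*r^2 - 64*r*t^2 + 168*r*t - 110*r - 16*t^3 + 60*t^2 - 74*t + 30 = r^2*(54 - 48*t) + r*(-64*t^2 + 120*t - 54) - 16*t^3 + 2*t^2 + 114*t - 108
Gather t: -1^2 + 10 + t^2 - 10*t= t^2 - 10*t + 9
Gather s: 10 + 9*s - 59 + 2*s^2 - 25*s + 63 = 2*s^2 - 16*s + 14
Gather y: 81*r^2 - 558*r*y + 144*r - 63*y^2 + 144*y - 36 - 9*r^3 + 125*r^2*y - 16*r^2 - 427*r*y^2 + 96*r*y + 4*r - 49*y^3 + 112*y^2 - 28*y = -9*r^3 + 65*r^2 + 148*r - 49*y^3 + y^2*(49 - 427*r) + y*(125*r^2 - 462*r + 116) - 36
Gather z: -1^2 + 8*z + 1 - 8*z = 0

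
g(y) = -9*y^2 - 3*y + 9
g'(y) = -18*y - 3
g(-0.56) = 7.86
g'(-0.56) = 7.08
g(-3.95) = -119.57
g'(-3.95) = 68.10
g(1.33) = -10.91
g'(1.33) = -26.94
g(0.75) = 1.69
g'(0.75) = -16.50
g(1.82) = -26.27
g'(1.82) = -35.76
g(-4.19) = -136.43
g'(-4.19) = 72.42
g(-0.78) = 5.86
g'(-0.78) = 11.04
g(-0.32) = 9.04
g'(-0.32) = 2.76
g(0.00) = 9.00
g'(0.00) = -3.00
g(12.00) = -1323.00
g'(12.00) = -219.00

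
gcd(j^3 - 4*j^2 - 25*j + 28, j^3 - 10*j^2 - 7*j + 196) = j^2 - 3*j - 28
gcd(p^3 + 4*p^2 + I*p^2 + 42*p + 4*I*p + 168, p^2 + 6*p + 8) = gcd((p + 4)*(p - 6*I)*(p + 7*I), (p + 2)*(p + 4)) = p + 4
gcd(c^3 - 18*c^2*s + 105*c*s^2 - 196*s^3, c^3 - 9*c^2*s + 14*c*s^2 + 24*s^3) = -c + 4*s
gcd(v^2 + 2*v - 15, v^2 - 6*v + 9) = v - 3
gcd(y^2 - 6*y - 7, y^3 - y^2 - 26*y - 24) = y + 1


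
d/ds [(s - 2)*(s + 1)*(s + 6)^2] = 4*s^3 + 33*s^2 + 44*s - 60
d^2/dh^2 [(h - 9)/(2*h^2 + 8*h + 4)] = ((5 - 3*h)*(h^2 + 4*h + 2) + 4*(h - 9)*(h + 2)^2)/(h^2 + 4*h + 2)^3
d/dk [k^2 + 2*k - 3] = 2*k + 2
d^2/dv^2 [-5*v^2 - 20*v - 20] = -10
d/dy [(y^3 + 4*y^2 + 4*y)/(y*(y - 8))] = (y^2 - 16*y - 36)/(y^2 - 16*y + 64)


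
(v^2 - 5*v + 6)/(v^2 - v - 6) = (v - 2)/(v + 2)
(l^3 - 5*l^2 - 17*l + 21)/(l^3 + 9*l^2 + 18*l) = (l^2 - 8*l + 7)/(l*(l + 6))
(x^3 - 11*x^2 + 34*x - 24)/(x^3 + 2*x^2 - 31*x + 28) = (x - 6)/(x + 7)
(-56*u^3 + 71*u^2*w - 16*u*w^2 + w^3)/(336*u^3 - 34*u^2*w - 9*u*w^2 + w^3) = (-u + w)/(6*u + w)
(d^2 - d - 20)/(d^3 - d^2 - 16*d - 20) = (d + 4)/(d^2 + 4*d + 4)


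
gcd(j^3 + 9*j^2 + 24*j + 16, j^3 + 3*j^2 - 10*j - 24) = j + 4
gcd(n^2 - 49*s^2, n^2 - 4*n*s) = 1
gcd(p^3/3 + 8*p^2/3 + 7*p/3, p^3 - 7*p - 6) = p + 1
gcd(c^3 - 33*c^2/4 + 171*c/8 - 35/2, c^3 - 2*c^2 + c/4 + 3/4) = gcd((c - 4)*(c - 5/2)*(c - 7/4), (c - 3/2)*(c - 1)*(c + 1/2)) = 1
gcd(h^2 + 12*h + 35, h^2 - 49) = h + 7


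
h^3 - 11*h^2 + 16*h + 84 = (h - 7)*(h - 6)*(h + 2)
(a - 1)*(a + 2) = a^2 + a - 2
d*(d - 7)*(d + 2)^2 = d^4 - 3*d^3 - 24*d^2 - 28*d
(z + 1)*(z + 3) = z^2 + 4*z + 3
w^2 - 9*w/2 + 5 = (w - 5/2)*(w - 2)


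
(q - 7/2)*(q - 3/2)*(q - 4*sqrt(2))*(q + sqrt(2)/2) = q^4 - 5*q^3 - 7*sqrt(2)*q^3/2 + 5*q^2/4 + 35*sqrt(2)*q^2/2 - 147*sqrt(2)*q/8 + 20*q - 21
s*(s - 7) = s^2 - 7*s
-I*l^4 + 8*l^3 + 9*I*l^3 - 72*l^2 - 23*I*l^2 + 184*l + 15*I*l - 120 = (l - 5)*(l - 3)*(l + 8*I)*(-I*l + I)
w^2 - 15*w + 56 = (w - 8)*(w - 7)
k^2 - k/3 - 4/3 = (k - 4/3)*(k + 1)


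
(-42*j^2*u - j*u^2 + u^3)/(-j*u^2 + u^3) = (42*j^2 + j*u - u^2)/(u*(j - u))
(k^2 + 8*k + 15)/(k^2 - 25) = (k + 3)/(k - 5)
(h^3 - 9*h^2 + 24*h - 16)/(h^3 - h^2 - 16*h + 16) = (h - 4)/(h + 4)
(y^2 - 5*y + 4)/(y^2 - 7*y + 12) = (y - 1)/(y - 3)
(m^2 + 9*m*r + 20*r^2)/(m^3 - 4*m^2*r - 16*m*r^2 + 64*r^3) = (m + 5*r)/(m^2 - 8*m*r + 16*r^2)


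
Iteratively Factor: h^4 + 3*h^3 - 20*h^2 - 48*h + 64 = (h + 4)*(h^3 - h^2 - 16*h + 16) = (h - 4)*(h + 4)*(h^2 + 3*h - 4) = (h - 4)*(h - 1)*(h + 4)*(h + 4)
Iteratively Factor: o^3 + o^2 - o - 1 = (o + 1)*(o^2 - 1) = (o - 1)*(o + 1)*(o + 1)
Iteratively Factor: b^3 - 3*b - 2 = (b + 1)*(b^2 - b - 2) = (b + 1)^2*(b - 2)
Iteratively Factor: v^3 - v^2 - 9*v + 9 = (v - 1)*(v^2 - 9) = (v - 3)*(v - 1)*(v + 3)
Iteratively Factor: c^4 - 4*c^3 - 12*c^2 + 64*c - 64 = (c - 2)*(c^3 - 2*c^2 - 16*c + 32) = (c - 4)*(c - 2)*(c^2 + 2*c - 8) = (c - 4)*(c - 2)^2*(c + 4)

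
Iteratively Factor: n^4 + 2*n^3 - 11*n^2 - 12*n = (n)*(n^3 + 2*n^2 - 11*n - 12) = n*(n - 3)*(n^2 + 5*n + 4) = n*(n - 3)*(n + 1)*(n + 4)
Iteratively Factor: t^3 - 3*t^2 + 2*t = (t - 2)*(t^2 - t) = t*(t - 2)*(t - 1)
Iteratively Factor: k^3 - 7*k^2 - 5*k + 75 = (k - 5)*(k^2 - 2*k - 15) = (k - 5)*(k + 3)*(k - 5)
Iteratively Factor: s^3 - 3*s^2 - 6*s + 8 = (s - 4)*(s^2 + s - 2) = (s - 4)*(s - 1)*(s + 2)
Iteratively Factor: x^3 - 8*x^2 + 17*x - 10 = (x - 5)*(x^2 - 3*x + 2) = (x - 5)*(x - 2)*(x - 1)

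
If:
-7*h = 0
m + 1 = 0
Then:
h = 0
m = -1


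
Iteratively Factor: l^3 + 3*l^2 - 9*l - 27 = (l - 3)*(l^2 + 6*l + 9) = (l - 3)*(l + 3)*(l + 3)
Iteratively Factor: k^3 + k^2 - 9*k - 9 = (k + 1)*(k^2 - 9) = (k - 3)*(k + 1)*(k + 3)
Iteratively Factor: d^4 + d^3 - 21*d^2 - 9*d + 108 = (d + 4)*(d^3 - 3*d^2 - 9*d + 27) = (d + 3)*(d + 4)*(d^2 - 6*d + 9) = (d - 3)*(d + 3)*(d + 4)*(d - 3)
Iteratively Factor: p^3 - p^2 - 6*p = (p)*(p^2 - p - 6) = p*(p + 2)*(p - 3)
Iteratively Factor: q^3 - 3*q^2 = (q - 3)*(q^2) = q*(q - 3)*(q)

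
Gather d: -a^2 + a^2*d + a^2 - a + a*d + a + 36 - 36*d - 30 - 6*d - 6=d*(a^2 + a - 42)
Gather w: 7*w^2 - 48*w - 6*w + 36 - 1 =7*w^2 - 54*w + 35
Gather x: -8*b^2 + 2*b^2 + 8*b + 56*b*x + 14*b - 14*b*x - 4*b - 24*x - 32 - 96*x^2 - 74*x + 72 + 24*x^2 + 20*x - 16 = -6*b^2 + 18*b - 72*x^2 + x*(42*b - 78) + 24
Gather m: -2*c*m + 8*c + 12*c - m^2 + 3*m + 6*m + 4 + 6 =20*c - m^2 + m*(9 - 2*c) + 10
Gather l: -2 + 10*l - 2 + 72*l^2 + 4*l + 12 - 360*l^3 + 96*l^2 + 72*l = -360*l^3 + 168*l^2 + 86*l + 8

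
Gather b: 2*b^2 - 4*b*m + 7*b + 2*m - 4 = 2*b^2 + b*(7 - 4*m) + 2*m - 4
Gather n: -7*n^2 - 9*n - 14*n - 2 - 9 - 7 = -7*n^2 - 23*n - 18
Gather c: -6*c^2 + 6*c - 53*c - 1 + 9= -6*c^2 - 47*c + 8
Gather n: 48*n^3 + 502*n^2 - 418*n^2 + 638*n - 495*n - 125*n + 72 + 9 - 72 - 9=48*n^3 + 84*n^2 + 18*n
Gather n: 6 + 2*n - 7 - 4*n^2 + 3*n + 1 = -4*n^2 + 5*n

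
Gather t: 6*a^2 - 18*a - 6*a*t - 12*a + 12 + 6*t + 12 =6*a^2 - 30*a + t*(6 - 6*a) + 24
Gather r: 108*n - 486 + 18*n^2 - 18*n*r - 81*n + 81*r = 18*n^2 + 27*n + r*(81 - 18*n) - 486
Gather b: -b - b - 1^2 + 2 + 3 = 4 - 2*b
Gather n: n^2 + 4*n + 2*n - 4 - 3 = n^2 + 6*n - 7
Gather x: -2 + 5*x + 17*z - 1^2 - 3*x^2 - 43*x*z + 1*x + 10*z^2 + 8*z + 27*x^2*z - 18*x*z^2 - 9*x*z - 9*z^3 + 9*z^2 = x^2*(27*z - 3) + x*(-18*z^2 - 52*z + 6) - 9*z^3 + 19*z^2 + 25*z - 3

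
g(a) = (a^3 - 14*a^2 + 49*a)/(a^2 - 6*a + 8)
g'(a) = (6 - 2*a)*(a^3 - 14*a^2 + 49*a)/(a^2 - 6*a + 8)^2 + (3*a^2 - 28*a + 49)/(a^2 - 6*a + 8)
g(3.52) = -58.43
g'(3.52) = -66.30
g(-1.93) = -6.60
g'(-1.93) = 2.11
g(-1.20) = -4.85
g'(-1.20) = 2.78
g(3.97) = -616.72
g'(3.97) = -19992.56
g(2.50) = -67.50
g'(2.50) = 93.00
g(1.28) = 21.38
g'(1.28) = 46.79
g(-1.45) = -5.51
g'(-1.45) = 2.49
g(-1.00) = -4.27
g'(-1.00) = 3.06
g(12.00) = 3.75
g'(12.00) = 0.97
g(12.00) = 3.75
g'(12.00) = 0.97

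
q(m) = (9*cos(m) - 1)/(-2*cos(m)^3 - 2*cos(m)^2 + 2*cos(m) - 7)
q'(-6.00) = 0.08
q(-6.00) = -0.88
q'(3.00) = 0.14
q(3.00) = 1.10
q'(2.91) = 0.22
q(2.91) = 1.08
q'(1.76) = 1.07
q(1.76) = 0.36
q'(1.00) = 0.98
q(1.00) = -0.57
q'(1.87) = 0.96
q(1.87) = 0.47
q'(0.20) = 0.05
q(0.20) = -0.88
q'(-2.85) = -0.28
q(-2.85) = 1.07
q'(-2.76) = -0.35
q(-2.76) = 1.04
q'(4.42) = -0.97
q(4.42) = 0.47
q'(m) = (9*cos(m) - 1)*(-6*sin(m)*cos(m)^2 - 4*sin(m)*cos(m) + 2*sin(m))/(-2*cos(m)^3 - 2*cos(m)^2 + 2*cos(m) - 7)^2 - 9*sin(m)/(-2*cos(m)^3 - 2*cos(m)^2 + 2*cos(m) - 7) = (-36*cos(m)^3 - 12*cos(m)^2 + 4*cos(m) + 61)*sin(m)/(2*sin(m)^2*cos(m) + 2*sin(m)^2 - 9)^2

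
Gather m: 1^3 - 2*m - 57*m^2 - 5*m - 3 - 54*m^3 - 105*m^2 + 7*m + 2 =-54*m^3 - 162*m^2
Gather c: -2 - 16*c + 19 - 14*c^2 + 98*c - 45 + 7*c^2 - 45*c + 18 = -7*c^2 + 37*c - 10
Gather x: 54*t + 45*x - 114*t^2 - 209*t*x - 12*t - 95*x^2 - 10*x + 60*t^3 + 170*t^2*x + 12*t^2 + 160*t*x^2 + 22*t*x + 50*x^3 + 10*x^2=60*t^3 - 102*t^2 + 42*t + 50*x^3 + x^2*(160*t - 85) + x*(170*t^2 - 187*t + 35)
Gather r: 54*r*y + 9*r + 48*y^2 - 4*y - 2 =r*(54*y + 9) + 48*y^2 - 4*y - 2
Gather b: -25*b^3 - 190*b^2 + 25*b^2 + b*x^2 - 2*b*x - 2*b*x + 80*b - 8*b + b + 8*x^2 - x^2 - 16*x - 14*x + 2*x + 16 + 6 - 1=-25*b^3 - 165*b^2 + b*(x^2 - 4*x + 73) + 7*x^2 - 28*x + 21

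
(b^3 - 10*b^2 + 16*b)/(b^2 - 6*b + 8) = b*(b - 8)/(b - 4)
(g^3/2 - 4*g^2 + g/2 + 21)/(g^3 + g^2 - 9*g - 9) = (g^2 - 5*g - 14)/(2*(g^2 + 4*g + 3))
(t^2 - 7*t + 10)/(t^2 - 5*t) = (t - 2)/t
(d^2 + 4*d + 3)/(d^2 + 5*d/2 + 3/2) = 2*(d + 3)/(2*d + 3)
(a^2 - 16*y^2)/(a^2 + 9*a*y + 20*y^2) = (a - 4*y)/(a + 5*y)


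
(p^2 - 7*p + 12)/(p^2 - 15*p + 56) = (p^2 - 7*p + 12)/(p^2 - 15*p + 56)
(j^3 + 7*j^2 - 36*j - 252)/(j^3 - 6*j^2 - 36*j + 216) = (j + 7)/(j - 6)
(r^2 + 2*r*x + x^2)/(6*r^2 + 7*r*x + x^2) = (r + x)/(6*r + x)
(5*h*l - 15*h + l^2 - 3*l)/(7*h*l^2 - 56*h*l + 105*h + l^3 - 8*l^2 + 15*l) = (5*h + l)/(7*h*l - 35*h + l^2 - 5*l)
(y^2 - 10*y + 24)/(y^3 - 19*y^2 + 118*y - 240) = (y - 4)/(y^2 - 13*y + 40)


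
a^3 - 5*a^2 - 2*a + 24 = (a - 4)*(a - 3)*(a + 2)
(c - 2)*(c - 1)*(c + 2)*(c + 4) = c^4 + 3*c^3 - 8*c^2 - 12*c + 16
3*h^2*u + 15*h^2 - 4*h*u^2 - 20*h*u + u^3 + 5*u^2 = (-3*h + u)*(-h + u)*(u + 5)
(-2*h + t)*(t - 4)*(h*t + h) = -2*h^2*t^2 + 6*h^2*t + 8*h^2 + h*t^3 - 3*h*t^2 - 4*h*t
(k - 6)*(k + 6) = k^2 - 36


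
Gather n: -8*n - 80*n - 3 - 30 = -88*n - 33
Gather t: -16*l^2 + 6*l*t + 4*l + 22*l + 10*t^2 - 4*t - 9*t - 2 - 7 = -16*l^2 + 26*l + 10*t^2 + t*(6*l - 13) - 9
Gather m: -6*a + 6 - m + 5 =-6*a - m + 11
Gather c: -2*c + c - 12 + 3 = -c - 9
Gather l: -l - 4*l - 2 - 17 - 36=-5*l - 55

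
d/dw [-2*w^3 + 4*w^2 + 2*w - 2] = -6*w^2 + 8*w + 2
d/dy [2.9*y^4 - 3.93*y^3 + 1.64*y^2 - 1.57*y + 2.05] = 11.6*y^3 - 11.79*y^2 + 3.28*y - 1.57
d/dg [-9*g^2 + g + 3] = 1 - 18*g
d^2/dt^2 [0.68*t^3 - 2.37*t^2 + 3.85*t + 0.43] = 4.08*t - 4.74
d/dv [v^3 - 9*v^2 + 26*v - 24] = 3*v^2 - 18*v + 26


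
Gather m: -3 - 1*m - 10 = -m - 13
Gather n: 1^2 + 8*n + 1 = 8*n + 2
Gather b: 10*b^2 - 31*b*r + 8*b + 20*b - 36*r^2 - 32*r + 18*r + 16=10*b^2 + b*(28 - 31*r) - 36*r^2 - 14*r + 16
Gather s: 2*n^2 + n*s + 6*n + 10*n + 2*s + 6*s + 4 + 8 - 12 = 2*n^2 + 16*n + s*(n + 8)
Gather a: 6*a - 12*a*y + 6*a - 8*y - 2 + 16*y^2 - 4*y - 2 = a*(12 - 12*y) + 16*y^2 - 12*y - 4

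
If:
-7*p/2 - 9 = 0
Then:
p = -18/7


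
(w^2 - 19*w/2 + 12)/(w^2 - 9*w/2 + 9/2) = (w - 8)/(w - 3)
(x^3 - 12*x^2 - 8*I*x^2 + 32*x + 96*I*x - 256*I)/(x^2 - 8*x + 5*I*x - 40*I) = (x^2 + x*(-4 - 8*I) + 32*I)/(x + 5*I)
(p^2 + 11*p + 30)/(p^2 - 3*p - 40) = (p + 6)/(p - 8)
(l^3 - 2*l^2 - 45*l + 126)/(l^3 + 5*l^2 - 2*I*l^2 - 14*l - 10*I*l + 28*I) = (l^2 - 9*l + 18)/(l^2 - 2*l*(1 + I) + 4*I)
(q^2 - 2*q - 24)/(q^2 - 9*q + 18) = (q + 4)/(q - 3)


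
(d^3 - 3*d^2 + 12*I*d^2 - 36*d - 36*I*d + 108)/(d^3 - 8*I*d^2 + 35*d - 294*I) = (d^2 + d*(-3 + 6*I) - 18*I)/(d^2 - 14*I*d - 49)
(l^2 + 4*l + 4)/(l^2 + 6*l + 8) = (l + 2)/(l + 4)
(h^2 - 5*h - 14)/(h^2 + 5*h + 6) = (h - 7)/(h + 3)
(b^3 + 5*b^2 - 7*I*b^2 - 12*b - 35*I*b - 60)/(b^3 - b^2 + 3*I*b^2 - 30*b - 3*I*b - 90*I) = (b^2 - 7*I*b - 12)/(b^2 + 3*b*(-2 + I) - 18*I)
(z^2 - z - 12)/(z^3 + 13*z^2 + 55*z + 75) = (z - 4)/(z^2 + 10*z + 25)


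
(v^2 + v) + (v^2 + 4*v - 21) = 2*v^2 + 5*v - 21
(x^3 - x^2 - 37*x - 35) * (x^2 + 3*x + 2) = x^5 + 2*x^4 - 38*x^3 - 148*x^2 - 179*x - 70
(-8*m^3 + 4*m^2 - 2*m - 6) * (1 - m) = 8*m^4 - 12*m^3 + 6*m^2 + 4*m - 6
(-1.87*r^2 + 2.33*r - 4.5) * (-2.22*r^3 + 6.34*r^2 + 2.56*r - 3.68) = 4.1514*r^5 - 17.0284*r^4 + 19.975*r^3 - 15.6836*r^2 - 20.0944*r + 16.56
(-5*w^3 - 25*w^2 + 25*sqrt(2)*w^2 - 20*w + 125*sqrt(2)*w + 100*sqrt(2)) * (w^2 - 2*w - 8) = -5*w^5 - 15*w^4 + 25*sqrt(2)*w^4 + 70*w^3 + 75*sqrt(2)*w^3 - 350*sqrt(2)*w^2 + 240*w^2 - 1200*sqrt(2)*w + 160*w - 800*sqrt(2)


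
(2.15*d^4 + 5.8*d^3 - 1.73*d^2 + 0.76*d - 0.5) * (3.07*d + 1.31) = 6.6005*d^5 + 20.6225*d^4 + 2.2869*d^3 + 0.0668999999999995*d^2 - 0.5394*d - 0.655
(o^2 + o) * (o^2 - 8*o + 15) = o^4 - 7*o^3 + 7*o^2 + 15*o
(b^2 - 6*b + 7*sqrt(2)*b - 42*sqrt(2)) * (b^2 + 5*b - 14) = b^4 - b^3 + 7*sqrt(2)*b^3 - 44*b^2 - 7*sqrt(2)*b^2 - 308*sqrt(2)*b + 84*b + 588*sqrt(2)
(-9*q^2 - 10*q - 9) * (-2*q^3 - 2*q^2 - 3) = 18*q^5 + 38*q^4 + 38*q^3 + 45*q^2 + 30*q + 27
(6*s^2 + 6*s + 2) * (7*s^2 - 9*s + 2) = 42*s^4 - 12*s^3 - 28*s^2 - 6*s + 4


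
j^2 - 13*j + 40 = (j - 8)*(j - 5)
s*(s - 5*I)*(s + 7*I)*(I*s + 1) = I*s^4 - s^3 + 37*I*s^2 + 35*s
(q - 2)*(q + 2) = q^2 - 4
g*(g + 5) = g^2 + 5*g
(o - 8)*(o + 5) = o^2 - 3*o - 40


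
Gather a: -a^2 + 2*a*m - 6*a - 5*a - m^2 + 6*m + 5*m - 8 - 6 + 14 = -a^2 + a*(2*m - 11) - m^2 + 11*m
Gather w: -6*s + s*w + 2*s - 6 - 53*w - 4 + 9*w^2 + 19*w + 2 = -4*s + 9*w^2 + w*(s - 34) - 8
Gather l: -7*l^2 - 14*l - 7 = -7*l^2 - 14*l - 7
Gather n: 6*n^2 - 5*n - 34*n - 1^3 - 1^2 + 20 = 6*n^2 - 39*n + 18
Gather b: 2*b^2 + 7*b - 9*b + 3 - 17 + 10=2*b^2 - 2*b - 4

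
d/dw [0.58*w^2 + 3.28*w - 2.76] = 1.16*w + 3.28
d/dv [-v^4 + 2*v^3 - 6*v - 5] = -4*v^3 + 6*v^2 - 6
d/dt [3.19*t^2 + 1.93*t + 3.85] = 6.38*t + 1.93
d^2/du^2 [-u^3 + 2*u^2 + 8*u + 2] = 4 - 6*u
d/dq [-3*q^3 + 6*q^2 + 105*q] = -9*q^2 + 12*q + 105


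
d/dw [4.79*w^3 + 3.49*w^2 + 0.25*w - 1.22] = 14.37*w^2 + 6.98*w + 0.25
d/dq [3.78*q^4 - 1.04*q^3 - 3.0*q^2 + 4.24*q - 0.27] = 15.12*q^3 - 3.12*q^2 - 6.0*q + 4.24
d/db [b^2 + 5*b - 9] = 2*b + 5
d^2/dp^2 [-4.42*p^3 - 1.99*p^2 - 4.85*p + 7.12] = -26.52*p - 3.98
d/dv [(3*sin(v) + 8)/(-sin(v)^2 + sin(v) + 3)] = (3*sin(v)^2 + 16*sin(v) + 1)*cos(v)/(sin(v) + cos(v)^2 + 2)^2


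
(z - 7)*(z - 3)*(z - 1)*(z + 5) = z^4 - 6*z^3 - 24*z^2 + 134*z - 105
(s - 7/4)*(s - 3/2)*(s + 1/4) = s^3 - 3*s^2 + 29*s/16 + 21/32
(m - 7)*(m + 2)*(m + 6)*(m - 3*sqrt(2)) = m^4 - 3*sqrt(2)*m^3 + m^3 - 44*m^2 - 3*sqrt(2)*m^2 - 84*m + 132*sqrt(2)*m + 252*sqrt(2)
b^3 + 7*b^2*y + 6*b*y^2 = b*(b + y)*(b + 6*y)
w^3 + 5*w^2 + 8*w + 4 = (w + 1)*(w + 2)^2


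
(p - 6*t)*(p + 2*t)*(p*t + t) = p^3*t - 4*p^2*t^2 + p^2*t - 12*p*t^3 - 4*p*t^2 - 12*t^3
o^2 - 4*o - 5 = (o - 5)*(o + 1)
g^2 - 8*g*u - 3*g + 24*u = (g - 3)*(g - 8*u)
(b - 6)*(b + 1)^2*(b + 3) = b^4 - b^3 - 23*b^2 - 39*b - 18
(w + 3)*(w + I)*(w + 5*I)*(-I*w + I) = -I*w^4 + 6*w^3 - 2*I*w^3 + 12*w^2 + 8*I*w^2 - 18*w + 10*I*w - 15*I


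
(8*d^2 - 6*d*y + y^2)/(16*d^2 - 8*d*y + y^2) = (-2*d + y)/(-4*d + y)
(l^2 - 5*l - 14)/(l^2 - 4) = (l - 7)/(l - 2)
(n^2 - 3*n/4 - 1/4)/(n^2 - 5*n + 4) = (n + 1/4)/(n - 4)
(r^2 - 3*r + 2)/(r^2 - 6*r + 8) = (r - 1)/(r - 4)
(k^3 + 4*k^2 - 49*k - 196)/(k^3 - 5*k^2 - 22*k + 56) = (k + 7)/(k - 2)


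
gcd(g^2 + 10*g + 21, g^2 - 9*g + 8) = 1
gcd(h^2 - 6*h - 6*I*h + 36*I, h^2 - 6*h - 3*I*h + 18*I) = h - 6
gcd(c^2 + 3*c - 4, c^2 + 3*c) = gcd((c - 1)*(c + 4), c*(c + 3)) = 1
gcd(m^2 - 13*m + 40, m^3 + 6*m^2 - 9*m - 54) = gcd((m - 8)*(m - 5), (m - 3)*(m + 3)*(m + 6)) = 1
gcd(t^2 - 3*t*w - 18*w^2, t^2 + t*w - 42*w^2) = t - 6*w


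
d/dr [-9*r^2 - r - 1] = -18*r - 1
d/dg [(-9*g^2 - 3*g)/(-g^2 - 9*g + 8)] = 6*(13*g^2 - 24*g - 4)/(g^4 + 18*g^3 + 65*g^2 - 144*g + 64)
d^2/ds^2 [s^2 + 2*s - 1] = 2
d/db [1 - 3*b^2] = -6*b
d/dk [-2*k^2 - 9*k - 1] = -4*k - 9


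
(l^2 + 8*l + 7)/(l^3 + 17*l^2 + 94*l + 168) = (l + 1)/(l^2 + 10*l + 24)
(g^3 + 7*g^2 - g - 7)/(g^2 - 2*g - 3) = (g^2 + 6*g - 7)/(g - 3)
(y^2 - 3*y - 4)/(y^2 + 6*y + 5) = (y - 4)/(y + 5)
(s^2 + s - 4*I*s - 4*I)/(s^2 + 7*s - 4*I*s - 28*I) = (s + 1)/(s + 7)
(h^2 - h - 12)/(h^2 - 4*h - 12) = (-h^2 + h + 12)/(-h^2 + 4*h + 12)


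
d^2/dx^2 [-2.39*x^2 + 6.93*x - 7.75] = -4.78000000000000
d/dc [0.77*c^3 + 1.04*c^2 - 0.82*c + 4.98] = 2.31*c^2 + 2.08*c - 0.82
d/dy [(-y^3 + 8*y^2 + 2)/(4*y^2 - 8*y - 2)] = (-2*y^4 + 8*y^3 - 29*y^2 - 24*y + 8)/(2*(4*y^4 - 16*y^3 + 12*y^2 + 8*y + 1))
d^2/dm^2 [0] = 0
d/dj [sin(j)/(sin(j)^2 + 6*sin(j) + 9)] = (3 - sin(j))*cos(j)/(sin(j) + 3)^3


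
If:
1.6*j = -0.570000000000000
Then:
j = -0.36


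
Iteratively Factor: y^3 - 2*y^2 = (y)*(y^2 - 2*y) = y^2*(y - 2)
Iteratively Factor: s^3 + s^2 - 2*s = (s + 2)*(s^2 - s) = s*(s + 2)*(s - 1)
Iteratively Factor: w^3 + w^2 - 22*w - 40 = (w + 2)*(w^2 - w - 20) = (w - 5)*(w + 2)*(w + 4)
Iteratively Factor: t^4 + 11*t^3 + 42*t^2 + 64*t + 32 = (t + 1)*(t^3 + 10*t^2 + 32*t + 32) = (t + 1)*(t + 4)*(t^2 + 6*t + 8) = (t + 1)*(t + 4)^2*(t + 2)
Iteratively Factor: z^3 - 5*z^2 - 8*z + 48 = (z - 4)*(z^2 - z - 12) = (z - 4)*(z + 3)*(z - 4)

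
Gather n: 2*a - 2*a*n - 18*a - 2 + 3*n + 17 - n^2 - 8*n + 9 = -16*a - n^2 + n*(-2*a - 5) + 24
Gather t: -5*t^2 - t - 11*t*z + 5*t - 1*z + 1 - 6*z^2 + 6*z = -5*t^2 + t*(4 - 11*z) - 6*z^2 + 5*z + 1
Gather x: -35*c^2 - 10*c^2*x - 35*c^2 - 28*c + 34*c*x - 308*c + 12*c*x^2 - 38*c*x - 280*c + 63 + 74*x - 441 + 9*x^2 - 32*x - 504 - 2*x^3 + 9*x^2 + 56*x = -70*c^2 - 616*c - 2*x^3 + x^2*(12*c + 18) + x*(-10*c^2 - 4*c + 98) - 882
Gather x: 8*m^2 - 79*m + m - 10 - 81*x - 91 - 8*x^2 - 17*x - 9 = 8*m^2 - 78*m - 8*x^2 - 98*x - 110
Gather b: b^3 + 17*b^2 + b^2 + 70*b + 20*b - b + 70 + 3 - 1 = b^3 + 18*b^2 + 89*b + 72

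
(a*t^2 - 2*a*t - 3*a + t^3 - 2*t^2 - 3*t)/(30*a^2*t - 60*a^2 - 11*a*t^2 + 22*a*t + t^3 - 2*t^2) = (a*t^2 - 2*a*t - 3*a + t^3 - 2*t^2 - 3*t)/(30*a^2*t - 60*a^2 - 11*a*t^2 + 22*a*t + t^3 - 2*t^2)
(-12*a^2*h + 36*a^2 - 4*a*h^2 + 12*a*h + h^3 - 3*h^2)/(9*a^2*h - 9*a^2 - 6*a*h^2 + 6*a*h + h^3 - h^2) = (-12*a^2*h + 36*a^2 - 4*a*h^2 + 12*a*h + h^3 - 3*h^2)/(9*a^2*h - 9*a^2 - 6*a*h^2 + 6*a*h + h^3 - h^2)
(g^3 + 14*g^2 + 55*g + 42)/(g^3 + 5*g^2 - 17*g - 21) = (g + 6)/(g - 3)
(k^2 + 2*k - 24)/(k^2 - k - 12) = (k + 6)/(k + 3)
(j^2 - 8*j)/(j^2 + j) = (j - 8)/(j + 1)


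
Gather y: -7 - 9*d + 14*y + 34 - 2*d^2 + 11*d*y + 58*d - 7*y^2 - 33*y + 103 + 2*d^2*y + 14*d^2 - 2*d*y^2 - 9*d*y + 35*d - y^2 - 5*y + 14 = 12*d^2 + 84*d + y^2*(-2*d - 8) + y*(2*d^2 + 2*d - 24) + 144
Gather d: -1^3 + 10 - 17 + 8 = 0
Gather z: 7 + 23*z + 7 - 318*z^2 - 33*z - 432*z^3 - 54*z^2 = -432*z^3 - 372*z^2 - 10*z + 14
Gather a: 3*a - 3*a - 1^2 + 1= 0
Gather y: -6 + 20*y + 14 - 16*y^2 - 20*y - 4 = 4 - 16*y^2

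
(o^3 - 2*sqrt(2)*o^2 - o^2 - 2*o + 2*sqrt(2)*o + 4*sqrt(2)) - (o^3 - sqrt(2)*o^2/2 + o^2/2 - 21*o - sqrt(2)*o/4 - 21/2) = -3*sqrt(2)*o^2/2 - 3*o^2/2 + 9*sqrt(2)*o/4 + 19*o + 4*sqrt(2) + 21/2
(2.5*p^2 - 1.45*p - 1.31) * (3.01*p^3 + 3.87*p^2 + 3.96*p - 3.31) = 7.525*p^5 + 5.3105*p^4 + 0.345400000000001*p^3 - 19.0867*p^2 - 0.3881*p + 4.3361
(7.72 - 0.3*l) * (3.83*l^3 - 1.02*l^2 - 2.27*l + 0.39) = -1.149*l^4 + 29.8736*l^3 - 7.1934*l^2 - 17.6414*l + 3.0108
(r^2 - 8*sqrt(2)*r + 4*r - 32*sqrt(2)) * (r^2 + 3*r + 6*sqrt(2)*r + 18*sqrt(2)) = r^4 - 2*sqrt(2)*r^3 + 7*r^3 - 84*r^2 - 14*sqrt(2)*r^2 - 672*r - 24*sqrt(2)*r - 1152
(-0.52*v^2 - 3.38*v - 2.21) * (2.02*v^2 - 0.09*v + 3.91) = -1.0504*v^4 - 6.7808*v^3 - 6.1932*v^2 - 13.0169*v - 8.6411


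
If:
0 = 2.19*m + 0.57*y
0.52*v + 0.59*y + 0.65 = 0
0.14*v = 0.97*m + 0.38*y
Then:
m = 0.16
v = -0.56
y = -0.61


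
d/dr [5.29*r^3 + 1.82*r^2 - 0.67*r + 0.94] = 15.87*r^2 + 3.64*r - 0.67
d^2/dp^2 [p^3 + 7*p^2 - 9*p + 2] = 6*p + 14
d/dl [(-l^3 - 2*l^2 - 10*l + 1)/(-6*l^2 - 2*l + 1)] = (6*l^4 + 4*l^3 - 59*l^2 + 8*l - 8)/(36*l^4 + 24*l^3 - 8*l^2 - 4*l + 1)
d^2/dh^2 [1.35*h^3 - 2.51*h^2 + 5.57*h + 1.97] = 8.1*h - 5.02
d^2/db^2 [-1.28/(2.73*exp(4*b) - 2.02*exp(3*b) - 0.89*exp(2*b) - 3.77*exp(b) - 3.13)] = (1.28*(-21.84*exp(3*b) + 12.12*exp(2*b) + 3.56*exp(b) + 7.54)*(-10.92*exp(3*b) + 6.06*exp(2*b) + 1.78*exp(b) + 3.77)*exp(b) + (55.9104*exp(3*b) - 23.2704*exp(2*b) - 4.5568*exp(b) - 4.8256)*(-2.73*exp(4*b) + 2.02*exp(3*b) + 0.89*exp(2*b) + 3.77*exp(b) + 3.13))*exp(b)/(-2.73*exp(4*b) + 2.02*exp(3*b) + 0.89*exp(2*b) + 3.77*exp(b) + 3.13)^3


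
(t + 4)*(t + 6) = t^2 + 10*t + 24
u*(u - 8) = u^2 - 8*u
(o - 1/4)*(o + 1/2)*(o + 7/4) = o^3 + 2*o^2 + 5*o/16 - 7/32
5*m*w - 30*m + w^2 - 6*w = (5*m + w)*(w - 6)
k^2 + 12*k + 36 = (k + 6)^2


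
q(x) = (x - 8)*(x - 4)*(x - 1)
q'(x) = (x - 8)*(x - 4) + (x - 8)*(x - 1) + (x - 4)*(x - 1) = 3*x^2 - 26*x + 44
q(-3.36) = -364.54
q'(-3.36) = 165.23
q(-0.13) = -37.94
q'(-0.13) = 47.43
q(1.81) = 10.98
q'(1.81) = 6.77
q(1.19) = 3.64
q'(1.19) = 17.31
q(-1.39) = -120.96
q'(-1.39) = 85.94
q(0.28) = -20.68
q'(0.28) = 36.96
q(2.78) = 11.34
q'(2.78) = -5.09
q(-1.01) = -90.73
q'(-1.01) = 73.32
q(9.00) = 40.00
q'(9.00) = 53.00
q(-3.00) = -308.00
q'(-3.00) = 149.00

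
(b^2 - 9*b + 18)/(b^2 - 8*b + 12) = (b - 3)/(b - 2)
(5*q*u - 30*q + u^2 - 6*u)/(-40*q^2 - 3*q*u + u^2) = (6 - u)/(8*q - u)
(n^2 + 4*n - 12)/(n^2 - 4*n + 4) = (n + 6)/(n - 2)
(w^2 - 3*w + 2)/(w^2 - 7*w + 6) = (w - 2)/(w - 6)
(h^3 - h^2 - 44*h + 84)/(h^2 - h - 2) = (h^2 + h - 42)/(h + 1)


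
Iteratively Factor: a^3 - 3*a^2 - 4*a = (a - 4)*(a^2 + a) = (a - 4)*(a + 1)*(a)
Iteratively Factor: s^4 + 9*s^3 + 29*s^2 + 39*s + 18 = (s + 1)*(s^3 + 8*s^2 + 21*s + 18) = (s + 1)*(s + 3)*(s^2 + 5*s + 6) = (s + 1)*(s + 3)^2*(s + 2)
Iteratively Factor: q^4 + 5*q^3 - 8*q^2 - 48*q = (q)*(q^3 + 5*q^2 - 8*q - 48) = q*(q - 3)*(q^2 + 8*q + 16) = q*(q - 3)*(q + 4)*(q + 4)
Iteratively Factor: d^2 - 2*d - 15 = (d - 5)*(d + 3)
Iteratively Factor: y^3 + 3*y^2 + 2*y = (y + 2)*(y^2 + y) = y*(y + 2)*(y + 1)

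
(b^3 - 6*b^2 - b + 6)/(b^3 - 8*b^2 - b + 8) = (b - 6)/(b - 8)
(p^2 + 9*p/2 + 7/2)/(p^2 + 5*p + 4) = (p + 7/2)/(p + 4)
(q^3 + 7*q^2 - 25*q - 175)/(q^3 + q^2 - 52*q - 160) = (q^2 + 2*q - 35)/(q^2 - 4*q - 32)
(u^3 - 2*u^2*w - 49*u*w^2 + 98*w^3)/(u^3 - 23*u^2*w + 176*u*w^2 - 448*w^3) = (u^2 + 5*u*w - 14*w^2)/(u^2 - 16*u*w + 64*w^2)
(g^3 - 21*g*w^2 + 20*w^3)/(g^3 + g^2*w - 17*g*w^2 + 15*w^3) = (-g + 4*w)/(-g + 3*w)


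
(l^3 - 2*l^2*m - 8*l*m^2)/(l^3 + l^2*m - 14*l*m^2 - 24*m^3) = l/(l + 3*m)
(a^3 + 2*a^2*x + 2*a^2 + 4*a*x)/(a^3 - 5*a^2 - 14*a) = (a + 2*x)/(a - 7)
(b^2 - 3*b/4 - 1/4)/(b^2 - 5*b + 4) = (b + 1/4)/(b - 4)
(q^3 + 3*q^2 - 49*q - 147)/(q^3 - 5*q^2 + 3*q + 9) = (q^3 + 3*q^2 - 49*q - 147)/(q^3 - 5*q^2 + 3*q + 9)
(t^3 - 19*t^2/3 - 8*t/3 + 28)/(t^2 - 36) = (3*t^2 - t - 14)/(3*(t + 6))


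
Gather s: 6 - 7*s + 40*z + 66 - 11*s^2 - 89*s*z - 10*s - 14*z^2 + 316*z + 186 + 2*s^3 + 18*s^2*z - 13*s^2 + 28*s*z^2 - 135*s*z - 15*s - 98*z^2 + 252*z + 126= 2*s^3 + s^2*(18*z - 24) + s*(28*z^2 - 224*z - 32) - 112*z^2 + 608*z + 384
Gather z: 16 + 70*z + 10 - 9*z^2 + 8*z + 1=-9*z^2 + 78*z + 27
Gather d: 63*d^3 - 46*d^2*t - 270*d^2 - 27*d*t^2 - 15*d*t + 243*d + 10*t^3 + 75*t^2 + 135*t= 63*d^3 + d^2*(-46*t - 270) + d*(-27*t^2 - 15*t + 243) + 10*t^3 + 75*t^2 + 135*t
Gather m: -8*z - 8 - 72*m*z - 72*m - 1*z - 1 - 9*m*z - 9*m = m*(-81*z - 81) - 9*z - 9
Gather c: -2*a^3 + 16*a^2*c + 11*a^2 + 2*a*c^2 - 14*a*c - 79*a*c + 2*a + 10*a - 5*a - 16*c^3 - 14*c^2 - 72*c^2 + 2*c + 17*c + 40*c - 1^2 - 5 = -2*a^3 + 11*a^2 + 7*a - 16*c^3 + c^2*(2*a - 86) + c*(16*a^2 - 93*a + 59) - 6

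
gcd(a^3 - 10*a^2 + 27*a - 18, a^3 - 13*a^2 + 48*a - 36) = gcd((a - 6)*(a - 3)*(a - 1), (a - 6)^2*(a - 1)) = a^2 - 7*a + 6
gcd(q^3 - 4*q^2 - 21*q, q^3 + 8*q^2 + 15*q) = q^2 + 3*q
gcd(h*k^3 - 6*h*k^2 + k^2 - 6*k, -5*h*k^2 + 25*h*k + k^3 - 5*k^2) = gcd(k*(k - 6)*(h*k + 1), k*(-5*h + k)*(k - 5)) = k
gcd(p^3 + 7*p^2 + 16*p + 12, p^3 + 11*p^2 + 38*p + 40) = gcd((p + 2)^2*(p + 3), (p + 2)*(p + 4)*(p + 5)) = p + 2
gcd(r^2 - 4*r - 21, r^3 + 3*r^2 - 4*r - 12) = r + 3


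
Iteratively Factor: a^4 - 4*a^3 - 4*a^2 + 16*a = (a)*(a^3 - 4*a^2 - 4*a + 16) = a*(a + 2)*(a^2 - 6*a + 8) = a*(a - 2)*(a + 2)*(a - 4)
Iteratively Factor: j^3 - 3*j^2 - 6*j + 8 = (j - 1)*(j^2 - 2*j - 8) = (j - 1)*(j + 2)*(j - 4)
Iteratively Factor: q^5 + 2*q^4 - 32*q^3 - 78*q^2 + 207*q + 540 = (q + 3)*(q^4 - q^3 - 29*q^2 + 9*q + 180) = (q + 3)^2*(q^3 - 4*q^2 - 17*q + 60) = (q - 3)*(q + 3)^2*(q^2 - q - 20) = (q - 3)*(q + 3)^2*(q + 4)*(q - 5)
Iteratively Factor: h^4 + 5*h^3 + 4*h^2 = (h + 1)*(h^3 + 4*h^2) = h*(h + 1)*(h^2 + 4*h) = h^2*(h + 1)*(h + 4)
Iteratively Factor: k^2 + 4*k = (k)*(k + 4)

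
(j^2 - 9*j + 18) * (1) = j^2 - 9*j + 18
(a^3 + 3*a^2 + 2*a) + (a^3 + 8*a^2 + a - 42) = 2*a^3 + 11*a^2 + 3*a - 42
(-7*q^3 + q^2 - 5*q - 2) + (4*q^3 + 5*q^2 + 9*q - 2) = -3*q^3 + 6*q^2 + 4*q - 4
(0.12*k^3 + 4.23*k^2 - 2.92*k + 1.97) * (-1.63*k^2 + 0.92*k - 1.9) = -0.1956*k^5 - 6.7845*k^4 + 8.4232*k^3 - 13.9345*k^2 + 7.3604*k - 3.743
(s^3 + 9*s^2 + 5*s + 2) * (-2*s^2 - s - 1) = -2*s^5 - 19*s^4 - 20*s^3 - 18*s^2 - 7*s - 2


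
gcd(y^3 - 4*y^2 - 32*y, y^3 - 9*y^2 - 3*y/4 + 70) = y - 8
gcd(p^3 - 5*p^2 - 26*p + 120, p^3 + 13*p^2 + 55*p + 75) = p + 5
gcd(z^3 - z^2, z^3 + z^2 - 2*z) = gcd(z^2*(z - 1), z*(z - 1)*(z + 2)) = z^2 - z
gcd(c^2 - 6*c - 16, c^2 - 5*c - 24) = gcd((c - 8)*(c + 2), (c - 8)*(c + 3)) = c - 8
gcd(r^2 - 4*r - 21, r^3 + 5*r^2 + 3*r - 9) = r + 3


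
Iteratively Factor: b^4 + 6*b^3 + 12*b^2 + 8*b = (b)*(b^3 + 6*b^2 + 12*b + 8) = b*(b + 2)*(b^2 + 4*b + 4) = b*(b + 2)^2*(b + 2)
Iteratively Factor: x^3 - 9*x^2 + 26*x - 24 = (x - 2)*(x^2 - 7*x + 12) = (x - 3)*(x - 2)*(x - 4)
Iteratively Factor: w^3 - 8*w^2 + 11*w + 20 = (w - 5)*(w^2 - 3*w - 4) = (w - 5)*(w - 4)*(w + 1)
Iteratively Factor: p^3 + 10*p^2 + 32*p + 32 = (p + 4)*(p^2 + 6*p + 8) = (p + 4)^2*(p + 2)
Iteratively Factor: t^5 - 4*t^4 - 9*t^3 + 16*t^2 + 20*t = (t + 1)*(t^4 - 5*t^3 - 4*t^2 + 20*t) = (t + 1)*(t + 2)*(t^3 - 7*t^2 + 10*t) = (t - 5)*(t + 1)*(t + 2)*(t^2 - 2*t) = t*(t - 5)*(t + 1)*(t + 2)*(t - 2)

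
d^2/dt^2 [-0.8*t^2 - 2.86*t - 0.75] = -1.60000000000000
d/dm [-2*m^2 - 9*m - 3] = -4*m - 9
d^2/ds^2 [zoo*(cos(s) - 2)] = zoo*cos(s)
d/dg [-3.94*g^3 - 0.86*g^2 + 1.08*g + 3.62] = -11.82*g^2 - 1.72*g + 1.08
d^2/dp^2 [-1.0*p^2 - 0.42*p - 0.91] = -2.00000000000000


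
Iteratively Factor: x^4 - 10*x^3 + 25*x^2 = (x - 5)*(x^3 - 5*x^2) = x*(x - 5)*(x^2 - 5*x) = x*(x - 5)^2*(x)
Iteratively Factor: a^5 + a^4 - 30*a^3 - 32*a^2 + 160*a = (a + 4)*(a^4 - 3*a^3 - 18*a^2 + 40*a) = (a - 2)*(a + 4)*(a^3 - a^2 - 20*a) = (a - 2)*(a + 4)^2*(a^2 - 5*a) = (a - 5)*(a - 2)*(a + 4)^2*(a)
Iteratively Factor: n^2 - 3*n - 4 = (n - 4)*(n + 1)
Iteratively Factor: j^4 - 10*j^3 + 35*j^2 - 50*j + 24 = (j - 4)*(j^3 - 6*j^2 + 11*j - 6) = (j - 4)*(j - 1)*(j^2 - 5*j + 6) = (j - 4)*(j - 3)*(j - 1)*(j - 2)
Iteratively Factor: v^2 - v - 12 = (v + 3)*(v - 4)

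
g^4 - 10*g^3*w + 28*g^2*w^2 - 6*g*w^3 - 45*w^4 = (g - 5*w)*(g - 3*w)^2*(g + w)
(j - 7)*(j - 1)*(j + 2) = j^3 - 6*j^2 - 9*j + 14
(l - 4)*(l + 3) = l^2 - l - 12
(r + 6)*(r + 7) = r^2 + 13*r + 42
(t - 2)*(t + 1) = t^2 - t - 2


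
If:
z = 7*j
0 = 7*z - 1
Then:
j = 1/49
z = 1/7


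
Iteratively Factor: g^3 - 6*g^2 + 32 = (g - 4)*(g^2 - 2*g - 8) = (g - 4)*(g + 2)*(g - 4)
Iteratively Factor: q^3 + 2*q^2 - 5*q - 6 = (q - 2)*(q^2 + 4*q + 3) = (q - 2)*(q + 3)*(q + 1)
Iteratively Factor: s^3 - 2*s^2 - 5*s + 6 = (s - 1)*(s^2 - s - 6) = (s - 1)*(s + 2)*(s - 3)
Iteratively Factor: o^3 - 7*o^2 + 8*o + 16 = (o - 4)*(o^2 - 3*o - 4) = (o - 4)^2*(o + 1)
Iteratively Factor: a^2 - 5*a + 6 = (a - 3)*(a - 2)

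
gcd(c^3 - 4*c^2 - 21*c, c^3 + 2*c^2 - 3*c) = c^2 + 3*c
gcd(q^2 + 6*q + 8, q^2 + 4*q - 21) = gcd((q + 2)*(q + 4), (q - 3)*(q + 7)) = 1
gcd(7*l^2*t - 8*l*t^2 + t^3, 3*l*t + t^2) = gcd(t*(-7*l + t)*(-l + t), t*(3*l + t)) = t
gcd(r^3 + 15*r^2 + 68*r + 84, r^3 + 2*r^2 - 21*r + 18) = r + 6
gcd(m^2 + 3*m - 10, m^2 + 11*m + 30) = m + 5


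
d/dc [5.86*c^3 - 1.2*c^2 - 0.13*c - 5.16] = 17.58*c^2 - 2.4*c - 0.13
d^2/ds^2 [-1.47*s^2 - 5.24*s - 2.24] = -2.94000000000000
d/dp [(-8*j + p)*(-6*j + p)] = -14*j + 2*p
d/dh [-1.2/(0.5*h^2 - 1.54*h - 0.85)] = (1.2*h - 1.848)/(-0.5*h^2 + 1.54*h + 0.85)^2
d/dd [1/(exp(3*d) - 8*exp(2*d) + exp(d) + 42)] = (-3*exp(2*d) + 16*exp(d) - 1)*exp(d)/(exp(3*d) - 8*exp(2*d) + exp(d) + 42)^2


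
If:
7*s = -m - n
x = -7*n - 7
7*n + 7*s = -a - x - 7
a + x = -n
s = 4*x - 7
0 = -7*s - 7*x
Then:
No Solution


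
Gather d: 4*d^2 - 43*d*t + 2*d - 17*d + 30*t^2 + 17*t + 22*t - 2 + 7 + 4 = 4*d^2 + d*(-43*t - 15) + 30*t^2 + 39*t + 9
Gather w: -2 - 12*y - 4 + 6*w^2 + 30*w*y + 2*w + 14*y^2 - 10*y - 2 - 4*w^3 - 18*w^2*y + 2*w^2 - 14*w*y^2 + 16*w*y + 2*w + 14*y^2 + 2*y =-4*w^3 + w^2*(8 - 18*y) + w*(-14*y^2 + 46*y + 4) + 28*y^2 - 20*y - 8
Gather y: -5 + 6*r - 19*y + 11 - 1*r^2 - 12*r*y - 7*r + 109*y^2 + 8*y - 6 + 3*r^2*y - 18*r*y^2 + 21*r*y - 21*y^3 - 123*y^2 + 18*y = -r^2 - r - 21*y^3 + y^2*(-18*r - 14) + y*(3*r^2 + 9*r + 7)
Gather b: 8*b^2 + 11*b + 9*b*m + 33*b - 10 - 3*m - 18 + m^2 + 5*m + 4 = 8*b^2 + b*(9*m + 44) + m^2 + 2*m - 24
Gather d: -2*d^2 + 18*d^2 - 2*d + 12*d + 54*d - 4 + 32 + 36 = 16*d^2 + 64*d + 64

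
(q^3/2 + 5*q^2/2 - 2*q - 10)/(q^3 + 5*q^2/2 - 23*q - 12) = (q^3 + 5*q^2 - 4*q - 20)/(2*q^3 + 5*q^2 - 46*q - 24)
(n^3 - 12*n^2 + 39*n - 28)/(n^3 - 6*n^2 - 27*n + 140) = (n - 1)/(n + 5)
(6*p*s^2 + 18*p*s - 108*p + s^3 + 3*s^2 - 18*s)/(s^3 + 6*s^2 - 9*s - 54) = (6*p + s)/(s + 3)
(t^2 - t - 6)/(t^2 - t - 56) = (-t^2 + t + 6)/(-t^2 + t + 56)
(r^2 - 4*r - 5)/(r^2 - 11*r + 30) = (r + 1)/(r - 6)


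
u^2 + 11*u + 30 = (u + 5)*(u + 6)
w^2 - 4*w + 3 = (w - 3)*(w - 1)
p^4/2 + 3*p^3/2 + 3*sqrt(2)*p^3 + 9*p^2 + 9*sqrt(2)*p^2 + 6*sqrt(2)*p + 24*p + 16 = (p/2 + 1)*(p + 1)*(p + 2*sqrt(2))*(p + 4*sqrt(2))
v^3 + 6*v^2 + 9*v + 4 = (v + 1)^2*(v + 4)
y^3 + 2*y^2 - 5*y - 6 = (y - 2)*(y + 1)*(y + 3)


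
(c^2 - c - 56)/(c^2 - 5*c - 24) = (c + 7)/(c + 3)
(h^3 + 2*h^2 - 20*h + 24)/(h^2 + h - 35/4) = 4*(h^3 + 2*h^2 - 20*h + 24)/(4*h^2 + 4*h - 35)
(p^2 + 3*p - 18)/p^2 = 1 + 3/p - 18/p^2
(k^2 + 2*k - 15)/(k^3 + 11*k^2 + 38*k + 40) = (k - 3)/(k^2 + 6*k + 8)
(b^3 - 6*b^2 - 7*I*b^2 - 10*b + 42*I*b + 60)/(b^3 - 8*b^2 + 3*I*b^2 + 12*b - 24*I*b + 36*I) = (b^2 - 7*I*b - 10)/(b^2 + b*(-2 + 3*I) - 6*I)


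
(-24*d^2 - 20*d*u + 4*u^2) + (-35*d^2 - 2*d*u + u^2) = -59*d^2 - 22*d*u + 5*u^2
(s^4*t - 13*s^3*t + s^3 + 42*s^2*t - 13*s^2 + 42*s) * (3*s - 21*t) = 3*s^5*t - 21*s^4*t^2 - 39*s^4*t + 3*s^4 + 273*s^3*t^2 + 105*s^3*t - 39*s^3 - 882*s^2*t^2 + 273*s^2*t + 126*s^2 - 882*s*t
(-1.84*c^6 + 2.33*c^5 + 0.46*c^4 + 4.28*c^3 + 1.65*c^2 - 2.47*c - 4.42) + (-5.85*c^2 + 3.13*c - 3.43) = -1.84*c^6 + 2.33*c^5 + 0.46*c^4 + 4.28*c^3 - 4.2*c^2 + 0.66*c - 7.85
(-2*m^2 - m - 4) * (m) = -2*m^3 - m^2 - 4*m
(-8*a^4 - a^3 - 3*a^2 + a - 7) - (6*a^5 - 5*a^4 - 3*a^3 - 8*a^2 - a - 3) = -6*a^5 - 3*a^4 + 2*a^3 + 5*a^2 + 2*a - 4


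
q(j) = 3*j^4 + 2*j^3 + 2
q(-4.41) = 965.15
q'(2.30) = 177.74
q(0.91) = 5.56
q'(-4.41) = -912.50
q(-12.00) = 58754.00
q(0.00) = 2.00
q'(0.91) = 14.01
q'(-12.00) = -19872.00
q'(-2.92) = -247.61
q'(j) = 12*j^3 + 6*j^2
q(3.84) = 767.54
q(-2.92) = 170.30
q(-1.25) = 5.42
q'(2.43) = 207.62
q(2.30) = 110.29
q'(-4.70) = -1113.34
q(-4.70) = 1258.26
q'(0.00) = 0.00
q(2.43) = 135.30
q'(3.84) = 767.95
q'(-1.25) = -14.06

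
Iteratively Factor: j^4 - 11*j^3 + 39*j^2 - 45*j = (j)*(j^3 - 11*j^2 + 39*j - 45) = j*(j - 5)*(j^2 - 6*j + 9) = j*(j - 5)*(j - 3)*(j - 3)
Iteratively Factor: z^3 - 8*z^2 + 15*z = (z - 5)*(z^2 - 3*z) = z*(z - 5)*(z - 3)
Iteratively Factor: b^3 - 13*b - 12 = (b + 1)*(b^2 - b - 12) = (b + 1)*(b + 3)*(b - 4)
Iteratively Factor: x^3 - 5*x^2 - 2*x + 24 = (x - 4)*(x^2 - x - 6) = (x - 4)*(x + 2)*(x - 3)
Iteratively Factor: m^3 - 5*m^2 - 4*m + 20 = (m + 2)*(m^2 - 7*m + 10) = (m - 5)*(m + 2)*(m - 2)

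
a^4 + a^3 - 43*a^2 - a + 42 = (a - 6)*(a - 1)*(a + 1)*(a + 7)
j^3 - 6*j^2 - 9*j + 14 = (j - 7)*(j - 1)*(j + 2)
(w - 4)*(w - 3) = w^2 - 7*w + 12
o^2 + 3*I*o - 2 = (o + I)*(o + 2*I)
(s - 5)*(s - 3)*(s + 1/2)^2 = s^4 - 7*s^3 + 29*s^2/4 + 13*s + 15/4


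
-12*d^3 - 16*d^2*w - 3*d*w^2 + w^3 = (-6*d + w)*(d + w)*(2*d + w)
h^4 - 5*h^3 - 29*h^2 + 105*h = h*(h - 7)*(h - 3)*(h + 5)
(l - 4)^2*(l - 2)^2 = l^4 - 12*l^3 + 52*l^2 - 96*l + 64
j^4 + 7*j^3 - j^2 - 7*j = j*(j - 1)*(j + 1)*(j + 7)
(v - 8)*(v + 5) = v^2 - 3*v - 40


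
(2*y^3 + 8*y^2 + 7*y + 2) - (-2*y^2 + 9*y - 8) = 2*y^3 + 10*y^2 - 2*y + 10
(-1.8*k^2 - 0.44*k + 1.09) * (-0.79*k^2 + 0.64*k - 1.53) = 1.422*k^4 - 0.8044*k^3 + 1.6113*k^2 + 1.3708*k - 1.6677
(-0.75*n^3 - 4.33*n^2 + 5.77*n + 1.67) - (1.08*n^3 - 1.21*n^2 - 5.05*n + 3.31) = -1.83*n^3 - 3.12*n^2 + 10.82*n - 1.64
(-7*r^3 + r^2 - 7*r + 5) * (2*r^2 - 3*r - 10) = -14*r^5 + 23*r^4 + 53*r^3 + 21*r^2 + 55*r - 50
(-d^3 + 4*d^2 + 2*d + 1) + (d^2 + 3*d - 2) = -d^3 + 5*d^2 + 5*d - 1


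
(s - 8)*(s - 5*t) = s^2 - 5*s*t - 8*s + 40*t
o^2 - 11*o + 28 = (o - 7)*(o - 4)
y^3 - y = y*(y - 1)*(y + 1)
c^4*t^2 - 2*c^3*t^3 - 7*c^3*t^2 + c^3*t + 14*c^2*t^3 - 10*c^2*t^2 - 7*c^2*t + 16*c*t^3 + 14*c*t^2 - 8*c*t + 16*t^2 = (c - 8)*(c - 2*t)*(c*t + 1)*(c*t + t)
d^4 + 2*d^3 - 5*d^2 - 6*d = d*(d - 2)*(d + 1)*(d + 3)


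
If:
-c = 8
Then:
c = -8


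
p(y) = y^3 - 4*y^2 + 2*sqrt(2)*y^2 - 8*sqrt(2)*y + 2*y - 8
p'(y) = 3*y^2 - 8*y + 4*sqrt(2)*y - 8*sqrt(2) + 2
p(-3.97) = -52.06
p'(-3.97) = 47.27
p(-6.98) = -340.14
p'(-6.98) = 153.20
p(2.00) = -23.31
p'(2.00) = -2.00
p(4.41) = 13.91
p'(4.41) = 38.70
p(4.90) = 35.88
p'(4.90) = 51.23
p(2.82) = -21.16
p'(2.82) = 7.94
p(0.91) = -16.69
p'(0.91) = -8.96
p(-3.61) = -36.69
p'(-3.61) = 38.24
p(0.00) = -8.00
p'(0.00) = -9.31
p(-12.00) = -1792.94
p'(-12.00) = 450.80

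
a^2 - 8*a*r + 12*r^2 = (a - 6*r)*(a - 2*r)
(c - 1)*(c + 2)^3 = c^4 + 5*c^3 + 6*c^2 - 4*c - 8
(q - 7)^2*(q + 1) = q^3 - 13*q^2 + 35*q + 49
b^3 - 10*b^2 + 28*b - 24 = (b - 6)*(b - 2)^2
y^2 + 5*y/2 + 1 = (y + 1/2)*(y + 2)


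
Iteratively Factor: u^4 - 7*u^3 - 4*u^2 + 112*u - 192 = (u + 4)*(u^3 - 11*u^2 + 40*u - 48) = (u - 3)*(u + 4)*(u^2 - 8*u + 16) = (u - 4)*(u - 3)*(u + 4)*(u - 4)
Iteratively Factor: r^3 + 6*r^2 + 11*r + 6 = (r + 2)*(r^2 + 4*r + 3) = (r + 2)*(r + 3)*(r + 1)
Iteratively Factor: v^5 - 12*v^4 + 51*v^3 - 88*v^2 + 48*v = (v - 4)*(v^4 - 8*v^3 + 19*v^2 - 12*v) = (v - 4)*(v - 3)*(v^3 - 5*v^2 + 4*v) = v*(v - 4)*(v - 3)*(v^2 - 5*v + 4) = v*(v - 4)^2*(v - 3)*(v - 1)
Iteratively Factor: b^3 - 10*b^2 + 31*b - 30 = (b - 3)*(b^2 - 7*b + 10) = (b - 3)*(b - 2)*(b - 5)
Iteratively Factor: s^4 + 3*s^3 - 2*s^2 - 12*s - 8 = (s - 2)*(s^3 + 5*s^2 + 8*s + 4) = (s - 2)*(s + 1)*(s^2 + 4*s + 4) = (s - 2)*(s + 1)*(s + 2)*(s + 2)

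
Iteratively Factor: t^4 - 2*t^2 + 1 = (t - 1)*(t^3 + t^2 - t - 1) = (t - 1)*(t + 1)*(t^2 - 1) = (t - 1)*(t + 1)^2*(t - 1)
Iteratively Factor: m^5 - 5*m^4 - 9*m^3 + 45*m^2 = (m - 3)*(m^4 - 2*m^3 - 15*m^2) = m*(m - 3)*(m^3 - 2*m^2 - 15*m) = m*(m - 3)*(m + 3)*(m^2 - 5*m) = m*(m - 5)*(m - 3)*(m + 3)*(m)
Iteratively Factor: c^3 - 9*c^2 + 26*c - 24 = (c - 4)*(c^2 - 5*c + 6) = (c - 4)*(c - 2)*(c - 3)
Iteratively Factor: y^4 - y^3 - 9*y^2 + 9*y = (y + 3)*(y^3 - 4*y^2 + 3*y) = (y - 3)*(y + 3)*(y^2 - y) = (y - 3)*(y - 1)*(y + 3)*(y)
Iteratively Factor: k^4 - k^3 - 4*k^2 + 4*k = (k - 2)*(k^3 + k^2 - 2*k) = (k - 2)*(k - 1)*(k^2 + 2*k) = k*(k - 2)*(k - 1)*(k + 2)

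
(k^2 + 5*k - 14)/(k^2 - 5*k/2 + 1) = 2*(k + 7)/(2*k - 1)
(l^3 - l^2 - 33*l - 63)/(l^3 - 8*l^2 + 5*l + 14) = (l^2 + 6*l + 9)/(l^2 - l - 2)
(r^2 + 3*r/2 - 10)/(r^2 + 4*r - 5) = (r^2 + 3*r/2 - 10)/(r^2 + 4*r - 5)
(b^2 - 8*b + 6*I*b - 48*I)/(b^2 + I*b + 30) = (b - 8)/(b - 5*I)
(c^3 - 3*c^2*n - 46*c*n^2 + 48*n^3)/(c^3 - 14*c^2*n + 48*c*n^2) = (c^2 + 5*c*n - 6*n^2)/(c*(c - 6*n))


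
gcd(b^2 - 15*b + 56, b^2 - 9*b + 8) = b - 8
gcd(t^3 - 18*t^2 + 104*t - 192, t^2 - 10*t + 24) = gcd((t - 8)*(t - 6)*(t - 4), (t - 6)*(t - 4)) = t^2 - 10*t + 24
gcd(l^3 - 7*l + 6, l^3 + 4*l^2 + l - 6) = l^2 + 2*l - 3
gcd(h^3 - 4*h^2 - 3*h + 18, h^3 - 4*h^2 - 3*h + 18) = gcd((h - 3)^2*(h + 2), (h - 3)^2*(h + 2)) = h^3 - 4*h^2 - 3*h + 18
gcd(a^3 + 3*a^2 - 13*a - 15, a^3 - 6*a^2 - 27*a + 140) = a + 5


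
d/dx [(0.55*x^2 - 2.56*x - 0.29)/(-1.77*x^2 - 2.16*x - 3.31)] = (-5.7192*x^2 - 4.6676*x + 7.8472)/(3.1329*x^4 + 7.6464*x^3 + 16.383*x^2 + 14.2992*x + 10.9561)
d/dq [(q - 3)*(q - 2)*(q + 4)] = 3*q^2 - 2*q - 14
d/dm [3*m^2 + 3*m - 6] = 6*m + 3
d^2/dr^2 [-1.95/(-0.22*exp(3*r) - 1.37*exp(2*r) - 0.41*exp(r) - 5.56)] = (1.95*(0.66*exp(2*r) + 2.74*exp(r) + 0.41)*(1.32*exp(2*r) + 5.48*exp(r) + 0.82)*exp(r) - (3.861*exp(2*r) + 10.686*exp(r) + 0.7995)*(0.22*exp(3*r) + 1.37*exp(2*r) + 0.41*exp(r) + 5.56))*exp(r)/(0.22*exp(3*r) + 1.37*exp(2*r) + 0.41*exp(r) + 5.56)^3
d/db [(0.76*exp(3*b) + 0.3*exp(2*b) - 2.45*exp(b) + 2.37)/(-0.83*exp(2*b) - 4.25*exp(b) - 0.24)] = (-0.6308*exp(4*b) - 6.46*exp(3*b) - 3.8557*exp(2*b) + 3.7902*exp(b) + 10.6605)*exp(b)/(0.6889*exp(4*b) + 7.055*exp(3*b) + 18.4609*exp(2*b) + 2.04*exp(b) + 0.0576)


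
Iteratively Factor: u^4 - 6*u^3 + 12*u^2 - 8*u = (u)*(u^3 - 6*u^2 + 12*u - 8) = u*(u - 2)*(u^2 - 4*u + 4) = u*(u - 2)^2*(u - 2)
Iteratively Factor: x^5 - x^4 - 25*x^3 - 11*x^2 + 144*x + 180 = (x + 2)*(x^4 - 3*x^3 - 19*x^2 + 27*x + 90) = (x - 3)*(x + 2)*(x^3 - 19*x - 30) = (x - 3)*(x + 2)*(x + 3)*(x^2 - 3*x - 10) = (x - 5)*(x - 3)*(x + 2)*(x + 3)*(x + 2)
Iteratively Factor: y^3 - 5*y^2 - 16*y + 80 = (y - 4)*(y^2 - y - 20) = (y - 5)*(y - 4)*(y + 4)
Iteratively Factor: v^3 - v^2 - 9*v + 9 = (v - 1)*(v^2 - 9) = (v - 3)*(v - 1)*(v + 3)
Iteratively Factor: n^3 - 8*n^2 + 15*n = (n - 3)*(n^2 - 5*n) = (n - 5)*(n - 3)*(n)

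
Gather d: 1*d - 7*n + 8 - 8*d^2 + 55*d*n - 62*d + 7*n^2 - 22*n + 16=-8*d^2 + d*(55*n - 61) + 7*n^2 - 29*n + 24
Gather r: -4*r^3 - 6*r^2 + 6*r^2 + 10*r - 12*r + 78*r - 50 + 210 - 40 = -4*r^3 + 76*r + 120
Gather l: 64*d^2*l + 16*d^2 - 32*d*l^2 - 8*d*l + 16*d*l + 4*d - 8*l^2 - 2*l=16*d^2 + 4*d + l^2*(-32*d - 8) + l*(64*d^2 + 8*d - 2)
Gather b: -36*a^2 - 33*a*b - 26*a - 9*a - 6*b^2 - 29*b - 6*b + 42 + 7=-36*a^2 - 35*a - 6*b^2 + b*(-33*a - 35) + 49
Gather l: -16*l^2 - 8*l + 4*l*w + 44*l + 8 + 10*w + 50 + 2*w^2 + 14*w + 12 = -16*l^2 + l*(4*w + 36) + 2*w^2 + 24*w + 70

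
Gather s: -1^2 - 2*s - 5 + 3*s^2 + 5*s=3*s^2 + 3*s - 6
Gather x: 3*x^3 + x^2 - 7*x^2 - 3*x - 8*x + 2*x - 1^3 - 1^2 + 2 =3*x^3 - 6*x^2 - 9*x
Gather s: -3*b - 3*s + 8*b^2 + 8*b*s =8*b^2 - 3*b + s*(8*b - 3)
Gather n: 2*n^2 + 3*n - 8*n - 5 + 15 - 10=2*n^2 - 5*n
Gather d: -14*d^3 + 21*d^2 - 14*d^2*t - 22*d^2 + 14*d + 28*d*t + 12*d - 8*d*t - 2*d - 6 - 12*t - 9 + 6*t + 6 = -14*d^3 + d^2*(-14*t - 1) + d*(20*t + 24) - 6*t - 9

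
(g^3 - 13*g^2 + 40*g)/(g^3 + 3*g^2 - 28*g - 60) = g*(g - 8)/(g^2 + 8*g + 12)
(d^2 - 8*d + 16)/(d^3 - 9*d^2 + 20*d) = (d - 4)/(d*(d - 5))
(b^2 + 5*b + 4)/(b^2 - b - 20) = (b + 1)/(b - 5)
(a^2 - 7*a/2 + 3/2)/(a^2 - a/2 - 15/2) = (2*a - 1)/(2*a + 5)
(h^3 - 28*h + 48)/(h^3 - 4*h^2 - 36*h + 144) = (h - 2)/(h - 6)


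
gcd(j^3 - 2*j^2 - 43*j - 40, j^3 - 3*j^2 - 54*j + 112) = j - 8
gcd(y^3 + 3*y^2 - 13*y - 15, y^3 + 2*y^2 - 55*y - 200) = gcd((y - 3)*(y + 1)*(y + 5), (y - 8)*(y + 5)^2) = y + 5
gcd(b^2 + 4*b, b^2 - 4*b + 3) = 1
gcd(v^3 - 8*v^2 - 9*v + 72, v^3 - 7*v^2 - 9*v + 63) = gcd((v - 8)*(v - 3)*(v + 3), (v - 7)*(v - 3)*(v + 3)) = v^2 - 9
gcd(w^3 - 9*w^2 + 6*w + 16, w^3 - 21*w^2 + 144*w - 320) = w - 8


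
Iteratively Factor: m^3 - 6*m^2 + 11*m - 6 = (m - 1)*(m^2 - 5*m + 6) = (m - 3)*(m - 1)*(m - 2)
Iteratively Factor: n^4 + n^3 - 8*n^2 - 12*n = (n)*(n^3 + n^2 - 8*n - 12) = n*(n - 3)*(n^2 + 4*n + 4) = n*(n - 3)*(n + 2)*(n + 2)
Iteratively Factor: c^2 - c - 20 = (c - 5)*(c + 4)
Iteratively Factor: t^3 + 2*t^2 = (t)*(t^2 + 2*t) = t*(t + 2)*(t)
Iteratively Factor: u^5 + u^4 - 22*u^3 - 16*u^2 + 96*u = (u - 2)*(u^4 + 3*u^3 - 16*u^2 - 48*u) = (u - 4)*(u - 2)*(u^3 + 7*u^2 + 12*u) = (u - 4)*(u - 2)*(u + 3)*(u^2 + 4*u) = u*(u - 4)*(u - 2)*(u + 3)*(u + 4)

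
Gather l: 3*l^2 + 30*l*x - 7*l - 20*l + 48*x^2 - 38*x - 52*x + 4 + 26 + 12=3*l^2 + l*(30*x - 27) + 48*x^2 - 90*x + 42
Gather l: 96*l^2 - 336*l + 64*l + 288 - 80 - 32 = 96*l^2 - 272*l + 176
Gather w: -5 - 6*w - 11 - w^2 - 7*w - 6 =-w^2 - 13*w - 22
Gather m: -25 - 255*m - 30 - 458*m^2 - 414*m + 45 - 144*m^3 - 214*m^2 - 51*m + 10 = -144*m^3 - 672*m^2 - 720*m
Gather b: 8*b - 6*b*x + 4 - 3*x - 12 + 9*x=b*(8 - 6*x) + 6*x - 8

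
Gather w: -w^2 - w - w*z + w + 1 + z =-w^2 - w*z + z + 1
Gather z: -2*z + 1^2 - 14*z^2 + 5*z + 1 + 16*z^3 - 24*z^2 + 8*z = 16*z^3 - 38*z^2 + 11*z + 2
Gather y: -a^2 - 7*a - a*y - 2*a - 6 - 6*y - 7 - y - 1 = -a^2 - 9*a + y*(-a - 7) - 14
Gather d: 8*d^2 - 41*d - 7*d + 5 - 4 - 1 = 8*d^2 - 48*d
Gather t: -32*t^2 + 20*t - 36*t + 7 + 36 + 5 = -32*t^2 - 16*t + 48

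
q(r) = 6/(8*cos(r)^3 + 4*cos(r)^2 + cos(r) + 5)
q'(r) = 6*(24*sin(r)*cos(r)^2 + 8*sin(r)*cos(r) + sin(r))/(8*cos(r)^3 + 4*cos(r)^2 + cos(r) + 5)^2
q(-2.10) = 1.34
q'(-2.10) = -0.79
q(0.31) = 0.36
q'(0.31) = 0.20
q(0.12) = 0.34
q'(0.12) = 0.07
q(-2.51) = 2.31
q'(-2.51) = -5.36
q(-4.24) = 1.30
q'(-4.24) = 0.58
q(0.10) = 0.34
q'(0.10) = 0.06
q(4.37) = 1.25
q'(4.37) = -0.25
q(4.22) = 1.31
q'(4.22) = -0.65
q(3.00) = 35.69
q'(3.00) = 497.28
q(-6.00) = 0.36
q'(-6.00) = 0.18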